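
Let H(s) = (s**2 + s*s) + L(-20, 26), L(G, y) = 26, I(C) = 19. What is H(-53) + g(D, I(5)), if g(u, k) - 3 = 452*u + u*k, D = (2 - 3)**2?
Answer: 6118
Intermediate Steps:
D = 1 (D = (-1)**2 = 1)
g(u, k) = 3 + 452*u + k*u (g(u, k) = 3 + (452*u + u*k) = 3 + (452*u + k*u) = 3 + 452*u + k*u)
H(s) = 26 + 2*s**2 (H(s) = (s**2 + s*s) + 26 = (s**2 + s**2) + 26 = 2*s**2 + 26 = 26 + 2*s**2)
H(-53) + g(D, I(5)) = (26 + 2*(-53)**2) + (3 + 452*1 + 19*1) = (26 + 2*2809) + (3 + 452 + 19) = (26 + 5618) + 474 = 5644 + 474 = 6118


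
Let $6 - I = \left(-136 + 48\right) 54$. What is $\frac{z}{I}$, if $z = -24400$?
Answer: $- \frac{200}{39} \approx -5.1282$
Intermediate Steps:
$I = 4758$ ($I = 6 - \left(-136 + 48\right) 54 = 6 - \left(-88\right) 54 = 6 - -4752 = 6 + 4752 = 4758$)
$\frac{z}{I} = - \frac{24400}{4758} = \left(-24400\right) \frac{1}{4758} = - \frac{200}{39}$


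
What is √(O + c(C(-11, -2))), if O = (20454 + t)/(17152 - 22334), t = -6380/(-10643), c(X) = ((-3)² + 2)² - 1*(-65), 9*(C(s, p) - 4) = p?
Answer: 7*√3359449685519/950897 ≈ 13.493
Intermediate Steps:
C(s, p) = 4 + p/9
c(X) = 186 (c(X) = (9 + 2)² + 65 = 11² + 65 = 121 + 65 = 186)
t = 220/367 (t = -6380*(-1/10643) = 220/367 ≈ 0.59945)
O = -3753419/950897 (O = (20454 + 220/367)/(17152 - 22334) = (7506838/367)/(-5182) = (7506838/367)*(-1/5182) = -3753419/950897 ≈ -3.9472)
√(O + c(C(-11, -2))) = √(-3753419/950897 + 186) = √(173113423/950897) = 7*√3359449685519/950897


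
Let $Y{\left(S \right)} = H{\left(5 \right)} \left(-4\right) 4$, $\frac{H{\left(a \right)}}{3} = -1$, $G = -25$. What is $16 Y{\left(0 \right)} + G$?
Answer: $743$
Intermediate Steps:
$H{\left(a \right)} = -3$ ($H{\left(a \right)} = 3 \left(-1\right) = -3$)
$Y{\left(S \right)} = 48$ ($Y{\left(S \right)} = \left(-3\right) \left(-4\right) 4 = 12 \cdot 4 = 48$)
$16 Y{\left(0 \right)} + G = 16 \cdot 48 - 25 = 768 - 25 = 743$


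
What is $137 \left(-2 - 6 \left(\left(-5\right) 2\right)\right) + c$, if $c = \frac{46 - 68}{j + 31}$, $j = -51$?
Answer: $\frac{79471}{10} \approx 7947.1$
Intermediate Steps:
$c = \frac{11}{10}$ ($c = \frac{46 - 68}{-51 + 31} = - \frac{22}{-20} = \left(-22\right) \left(- \frac{1}{20}\right) = \frac{11}{10} \approx 1.1$)
$137 \left(-2 - 6 \left(\left(-5\right) 2\right)\right) + c = 137 \left(-2 - 6 \left(\left(-5\right) 2\right)\right) + \frac{11}{10} = 137 \left(-2 - -60\right) + \frac{11}{10} = 137 \left(-2 + 60\right) + \frac{11}{10} = 137 \cdot 58 + \frac{11}{10} = 7946 + \frac{11}{10} = \frac{79471}{10}$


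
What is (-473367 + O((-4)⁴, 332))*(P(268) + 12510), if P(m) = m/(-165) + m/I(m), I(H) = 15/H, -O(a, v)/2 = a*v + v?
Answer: -367596806638/33 ≈ -1.1139e+10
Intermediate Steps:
O(a, v) = -2*v - 2*a*v (O(a, v) = -2*(a*v + v) = -2*(v + a*v) = -2*v - 2*a*v)
P(m) = -m/165 + m²/15 (P(m) = m/(-165) + m/((15/m)) = m*(-1/165) + m*(m/15) = -m/165 + m²/15)
(-473367 + O((-4)⁴, 332))*(P(268) + 12510) = (-473367 - 2*332*(1 + (-4)⁴))*((1/165)*268*(-1 + 11*268) + 12510) = (-473367 - 2*332*(1 + 256))*((1/165)*268*(-1 + 2948) + 12510) = (-473367 - 2*332*257)*((1/165)*268*2947 + 12510) = (-473367 - 170648)*(789796/165 + 12510) = -644015*2853946/165 = -367596806638/33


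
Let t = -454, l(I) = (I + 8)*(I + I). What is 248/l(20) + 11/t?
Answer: 6267/31780 ≈ 0.19720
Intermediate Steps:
l(I) = 2*I*(8 + I) (l(I) = (8 + I)*(2*I) = 2*I*(8 + I))
248/l(20) + 11/t = 248/((2*20*(8 + 20))) + 11/(-454) = 248/((2*20*28)) + 11*(-1/454) = 248/1120 - 11/454 = 248*(1/1120) - 11/454 = 31/140 - 11/454 = 6267/31780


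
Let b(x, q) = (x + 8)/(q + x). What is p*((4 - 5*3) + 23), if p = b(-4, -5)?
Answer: -16/3 ≈ -5.3333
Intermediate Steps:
b(x, q) = (8 + x)/(q + x)
p = -4/9 (p = (8 - 4)/(-5 - 4) = 4/(-9) = -1/9*4 = -4/9 ≈ -0.44444)
p*((4 - 5*3) + 23) = -4*((4 - 5*3) + 23)/9 = -4*((4 - 15) + 23)/9 = -4*(-11 + 23)/9 = -4/9*12 = -16/3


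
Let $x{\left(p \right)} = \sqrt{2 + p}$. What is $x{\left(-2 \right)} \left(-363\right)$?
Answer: $0$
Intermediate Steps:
$x{\left(-2 \right)} \left(-363\right) = \sqrt{2 - 2} \left(-363\right) = \sqrt{0} \left(-363\right) = 0 \left(-363\right) = 0$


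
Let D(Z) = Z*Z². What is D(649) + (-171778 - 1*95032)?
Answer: 273092639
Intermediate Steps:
D(Z) = Z³
D(649) + (-171778 - 1*95032) = 649³ + (-171778 - 1*95032) = 273359449 + (-171778 - 95032) = 273359449 - 266810 = 273092639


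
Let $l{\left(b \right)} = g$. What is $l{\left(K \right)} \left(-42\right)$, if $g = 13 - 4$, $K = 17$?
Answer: $-378$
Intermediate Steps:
$g = 9$ ($g = 13 - 4 = 9$)
$l{\left(b \right)} = 9$
$l{\left(K \right)} \left(-42\right) = 9 \left(-42\right) = -378$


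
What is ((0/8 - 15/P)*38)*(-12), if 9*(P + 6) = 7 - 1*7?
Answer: -1140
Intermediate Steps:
P = -6 (P = -6 + (7 - 1*7)/9 = -6 + (7 - 7)/9 = -6 + (1/9)*0 = -6 + 0 = -6)
((0/8 - 15/P)*38)*(-12) = ((0/8 - 15/(-6))*38)*(-12) = ((0*(1/8) - 15*(-1/6))*38)*(-12) = ((0 + 5/2)*38)*(-12) = ((5/2)*38)*(-12) = 95*(-12) = -1140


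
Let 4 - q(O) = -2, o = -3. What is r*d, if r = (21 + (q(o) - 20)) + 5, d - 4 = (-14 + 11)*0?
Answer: 48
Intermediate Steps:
q(O) = 6 (q(O) = 4 - 1*(-2) = 4 + 2 = 6)
d = 4 (d = 4 + (-14 + 11)*0 = 4 - 3*0 = 4 + 0 = 4)
r = 12 (r = (21 + (6 - 20)) + 5 = (21 - 14) + 5 = 7 + 5 = 12)
r*d = 12*4 = 48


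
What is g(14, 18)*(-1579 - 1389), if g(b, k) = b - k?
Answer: 11872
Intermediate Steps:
g(14, 18)*(-1579 - 1389) = (14 - 1*18)*(-1579 - 1389) = (14 - 18)*(-2968) = -4*(-2968) = 11872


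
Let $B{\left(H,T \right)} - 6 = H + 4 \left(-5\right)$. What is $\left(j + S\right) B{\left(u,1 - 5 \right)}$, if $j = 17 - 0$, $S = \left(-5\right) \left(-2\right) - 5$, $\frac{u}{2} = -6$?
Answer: $-572$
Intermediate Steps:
$u = -12$ ($u = 2 \left(-6\right) = -12$)
$B{\left(H,T \right)} = -14 + H$ ($B{\left(H,T \right)} = 6 + \left(H + 4 \left(-5\right)\right) = 6 + \left(H - 20\right) = 6 + \left(-20 + H\right) = -14 + H$)
$S = 5$ ($S = 10 - 5 = 5$)
$j = 17$ ($j = 17 + 0 = 17$)
$\left(j + S\right) B{\left(u,1 - 5 \right)} = \left(17 + 5\right) \left(-14 - 12\right) = 22 \left(-26\right) = -572$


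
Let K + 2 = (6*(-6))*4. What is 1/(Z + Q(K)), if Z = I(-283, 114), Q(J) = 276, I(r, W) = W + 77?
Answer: 1/467 ≈ 0.0021413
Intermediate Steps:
K = -146 (K = -2 + (6*(-6))*4 = -2 - 36*4 = -2 - 144 = -146)
I(r, W) = 77 + W
Z = 191 (Z = 77 + 114 = 191)
1/(Z + Q(K)) = 1/(191 + 276) = 1/467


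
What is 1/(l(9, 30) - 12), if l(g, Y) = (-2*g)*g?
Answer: -1/174 ≈ -0.0057471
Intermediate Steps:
l(g, Y) = -2*g**2
1/(l(9, 30) - 12) = 1/(-2*9**2 - 12) = 1/(-2*81 - 12) = 1/(-162 - 12) = 1/(-174) = -1/174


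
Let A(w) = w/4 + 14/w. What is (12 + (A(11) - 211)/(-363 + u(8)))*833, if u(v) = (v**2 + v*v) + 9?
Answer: 106986355/9944 ≈ 10759.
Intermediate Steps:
u(v) = 9 + 2*v**2 (u(v) = (v**2 + v**2) + 9 = 2*v**2 + 9 = 9 + 2*v**2)
A(w) = 14/w + w/4 (A(w) = w*(1/4) + 14/w = w/4 + 14/w = 14/w + w/4)
(12 + (A(11) - 211)/(-363 + u(8)))*833 = (12 + ((14/11 + (1/4)*11) - 211)/(-363 + (9 + 2*8**2)))*833 = (12 + ((14*(1/11) + 11/4) - 211)/(-363 + (9 + 2*64)))*833 = (12 + ((14/11 + 11/4) - 211)/(-363 + (9 + 128)))*833 = (12 + (177/44 - 211)/(-363 + 137))*833 = (12 - 9107/44/(-226))*833 = (12 - 9107/44*(-1/226))*833 = (12 + 9107/9944)*833 = (128435/9944)*833 = 106986355/9944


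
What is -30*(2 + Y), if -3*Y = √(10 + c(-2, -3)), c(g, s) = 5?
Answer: -60 + 10*√15 ≈ -21.270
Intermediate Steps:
Y = -√15/3 (Y = -√(10 + 5)/3 = -√15/3 ≈ -1.2910)
-30*(2 + Y) = -30*(2 - √15/3) = -60 + 10*√15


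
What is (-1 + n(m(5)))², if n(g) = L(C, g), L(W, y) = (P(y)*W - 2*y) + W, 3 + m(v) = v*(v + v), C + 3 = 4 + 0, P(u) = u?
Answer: 2209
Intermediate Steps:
C = 1 (C = -3 + (4 + 0) = -3 + 4 = 1)
m(v) = -3 + 2*v² (m(v) = -3 + v*(v + v) = -3 + v*(2*v) = -3 + 2*v²)
L(W, y) = W - 2*y + W*y (L(W, y) = (y*W - 2*y) + W = (W*y - 2*y) + W = (-2*y + W*y) + W = W - 2*y + W*y)
n(g) = 1 - g (n(g) = 1 - 2*g + 1*g = 1 - 2*g + g = 1 - g)
(-1 + n(m(5)))² = (-1 + (1 - (-3 + 2*5²)))² = (-1 + (1 - (-3 + 2*25)))² = (-1 + (1 - (-3 + 50)))² = (-1 + (1 - 1*47))² = (-1 + (1 - 47))² = (-1 - 46)² = (-47)² = 2209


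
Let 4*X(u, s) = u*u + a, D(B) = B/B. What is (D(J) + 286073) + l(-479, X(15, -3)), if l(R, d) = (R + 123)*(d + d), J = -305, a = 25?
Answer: 241574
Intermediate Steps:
D(B) = 1
X(u, s) = 25/4 + u²/4 (X(u, s) = (u*u + 25)/4 = (u² + 25)/4 = (25 + u²)/4 = 25/4 + u²/4)
l(R, d) = 2*d*(123 + R) (l(R, d) = (123 + R)*(2*d) = 2*d*(123 + R))
(D(J) + 286073) + l(-479, X(15, -3)) = (1 + 286073) + 2*(25/4 + (¼)*15²)*(123 - 479) = 286074 + 2*(25/4 + (¼)*225)*(-356) = 286074 + 2*(25/4 + 225/4)*(-356) = 286074 + 2*(125/2)*(-356) = 286074 - 44500 = 241574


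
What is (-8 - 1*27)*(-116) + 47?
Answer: 4107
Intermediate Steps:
(-8 - 1*27)*(-116) + 47 = (-8 - 27)*(-116) + 47 = -35*(-116) + 47 = 4060 + 47 = 4107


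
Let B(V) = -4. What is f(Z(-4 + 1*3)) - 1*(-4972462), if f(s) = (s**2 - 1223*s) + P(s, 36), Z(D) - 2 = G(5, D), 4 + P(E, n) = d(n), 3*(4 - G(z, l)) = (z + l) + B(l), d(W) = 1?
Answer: 4965157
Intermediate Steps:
G(z, l) = 16/3 - l/3 - z/3 (G(z, l) = 4 - ((z + l) - 4)/3 = 4 - ((l + z) - 4)/3 = 4 - (-4 + l + z)/3 = 4 + (4/3 - l/3 - z/3) = 16/3 - l/3 - z/3)
P(E, n) = -3 (P(E, n) = -4 + 1 = -3)
Z(D) = 17/3 - D/3 (Z(D) = 2 + (16/3 - D/3 - 1/3*5) = 2 + (16/3 - D/3 - 5/3) = 2 + (11/3 - D/3) = 17/3 - D/3)
f(s) = -3 + s**2 - 1223*s (f(s) = (s**2 - 1223*s) - 3 = -3 + s**2 - 1223*s)
f(Z(-4 + 1*3)) - 1*(-4972462) = (-3 + (17/3 - (-4 + 1*3)/3)**2 - 1223*(17/3 - (-4 + 1*3)/3)) - 1*(-4972462) = (-3 + (17/3 - (-4 + 3)/3)**2 - 1223*(17/3 - (-4 + 3)/3)) + 4972462 = (-3 + (17/3 - 1/3*(-1))**2 - 1223*(17/3 - 1/3*(-1))) + 4972462 = (-3 + (17/3 + 1/3)**2 - 1223*(17/3 + 1/3)) + 4972462 = (-3 + 6**2 - 1223*6) + 4972462 = (-3 + 36 - 7338) + 4972462 = -7305 + 4972462 = 4965157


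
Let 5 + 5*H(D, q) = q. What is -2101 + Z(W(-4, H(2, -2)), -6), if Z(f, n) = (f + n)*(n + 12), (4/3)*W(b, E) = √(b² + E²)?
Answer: -2137 + 9*√449/10 ≈ -2117.9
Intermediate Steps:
H(D, q) = -1 + q/5
W(b, E) = 3*√(E² + b²)/4 (W(b, E) = 3*√(b² + E²)/4 = 3*√(E² + b²)/4)
Z(f, n) = (12 + n)*(f + n) (Z(f, n) = (f + n)*(12 + n) = (12 + n)*(f + n))
-2101 + Z(W(-4, H(2, -2)), -6) = -2101 + ((-6)² + 12*(3*√((-1 + (⅕)*(-2))² + (-4)²)/4) + 12*(-6) + (3*√((-1 + (⅕)*(-2))² + (-4)²)/4)*(-6)) = -2101 + (36 + 12*(3*√((-1 - ⅖)² + 16)/4) - 72 + (3*√((-1 - ⅖)² + 16)/4)*(-6)) = -2101 + (36 + 12*(3*√((-7/5)² + 16)/4) - 72 + (3*√((-7/5)² + 16)/4)*(-6)) = -2101 + (36 + 12*(3*√(49/25 + 16)/4) - 72 + (3*√(49/25 + 16)/4)*(-6)) = -2101 + (36 + 12*(3*√(449/25)/4) - 72 + (3*√(449/25)/4)*(-6)) = -2101 + (36 + 12*(3*(√449/5)/4) - 72 + (3*(√449/5)/4)*(-6)) = -2101 + (36 + 12*(3*√449/20) - 72 + (3*√449/20)*(-6)) = -2101 + (36 + 9*√449/5 - 72 - 9*√449/10) = -2101 + (-36 + 9*√449/10) = -2137 + 9*√449/10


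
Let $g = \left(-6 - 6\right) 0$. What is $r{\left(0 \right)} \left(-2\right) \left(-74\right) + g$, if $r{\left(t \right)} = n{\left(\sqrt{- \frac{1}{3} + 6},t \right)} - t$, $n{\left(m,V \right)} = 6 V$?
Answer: $0$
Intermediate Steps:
$r{\left(t \right)} = 5 t$ ($r{\left(t \right)} = 6 t - t = 5 t$)
$g = 0$ ($g = \left(-12\right) 0 = 0$)
$r{\left(0 \right)} \left(-2\right) \left(-74\right) + g = 5 \cdot 0 \left(-2\right) \left(-74\right) + 0 = 0 \left(-2\right) \left(-74\right) + 0 = 0 \left(-74\right) + 0 = 0 + 0 = 0$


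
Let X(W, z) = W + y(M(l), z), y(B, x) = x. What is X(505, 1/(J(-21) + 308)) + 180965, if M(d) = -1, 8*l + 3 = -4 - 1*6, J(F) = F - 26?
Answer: 47363671/261 ≈ 1.8147e+5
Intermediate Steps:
J(F) = -26 + F
l = -13/8 (l = -3/8 + (-4 - 1*6)/8 = -3/8 + (-4 - 6)/8 = -3/8 + (1/8)*(-10) = -3/8 - 5/4 = -13/8 ≈ -1.6250)
X(W, z) = W + z
X(505, 1/(J(-21) + 308)) + 180965 = (505 + 1/((-26 - 21) + 308)) + 180965 = (505 + 1/(-47 + 308)) + 180965 = (505 + 1/261) + 180965 = 131806/261 + 180965 = 47363671/261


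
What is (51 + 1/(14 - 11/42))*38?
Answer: 1119822/577 ≈ 1940.8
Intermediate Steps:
(51 + 1/(14 - 11/42))*38 = (51 + 1/(577/42))*38 = (51 + 42/577)*38 = (29469/577)*38 = 1119822/577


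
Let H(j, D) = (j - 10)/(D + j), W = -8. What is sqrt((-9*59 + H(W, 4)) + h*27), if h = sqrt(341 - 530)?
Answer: 9*sqrt(-26 + 4*I*sqrt(21))/2 ≈ 7.6711 + 24.194*I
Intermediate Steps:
h = 3*I*sqrt(21) (h = sqrt(-189) = 3*I*sqrt(21) ≈ 13.748*I)
H(j, D) = (-10 + j)/(D + j)
sqrt((-9*59 + H(W, 4)) + h*27) = sqrt((-9*59 + (-10 - 8)/(4 - 8)) + (3*I*sqrt(21))*27) = sqrt((-531 - 18/(-4)) + 81*I*sqrt(21)) = sqrt((-531 - 1/4*(-18)) + 81*I*sqrt(21)) = sqrt((-531 + 9/2) + 81*I*sqrt(21)) = sqrt(-1053/2 + 81*I*sqrt(21))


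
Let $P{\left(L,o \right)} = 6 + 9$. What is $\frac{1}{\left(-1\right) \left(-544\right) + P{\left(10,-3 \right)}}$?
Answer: $\frac{1}{559} \approx 0.0017889$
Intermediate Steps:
$P{\left(L,o \right)} = 15$
$\frac{1}{\left(-1\right) \left(-544\right) + P{\left(10,-3 \right)}} = \frac{1}{\left(-1\right) \left(-544\right) + 15} = \frac{1}{544 + 15} = \frac{1}{559}$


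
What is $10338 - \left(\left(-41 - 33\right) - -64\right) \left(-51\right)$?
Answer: $9828$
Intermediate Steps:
$10338 - \left(\left(-41 - 33\right) - -64\right) \left(-51\right) = 10338 - \left(-74 + 64\right) \left(-51\right) = 10338 - \left(-10\right) \left(-51\right) = 10338 - 510 = 9828$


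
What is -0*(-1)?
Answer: 0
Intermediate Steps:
-0*(-1) = -15*0 = 0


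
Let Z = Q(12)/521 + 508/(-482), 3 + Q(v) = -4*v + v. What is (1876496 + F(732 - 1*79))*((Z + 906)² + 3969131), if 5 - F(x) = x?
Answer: 141597088638824594773920/15765564721 ≈ 8.9814e+12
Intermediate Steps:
F(x) = 5 - x
Q(v) = -3 - 3*v (Q(v) = -3 + (-4*v + v) = -3 - 3*v)
Z = -141733/125561 (Z = (-3 - 3*12)/521 + 508/(-482) = (-3 - 36)*(1/521) + 508*(-1/482) = -39*1/521 - 254/241 = -39/521 - 254/241 = -141733/125561 ≈ -1.1288)
(1876496 + F(732 - 1*79))*((Z + 906)² + 3969131) = (1876496 + (5 - (732 - 1*79)))*((-141733/125561 + 906)² + 3969131) = (1876496 + (5 - (732 - 79)))*((113616533/125561)² + 3969131) = (1876496 + (5 - 1*653))*(12908716570940089/15765564721 + 3969131) = (1876496 + (5 - 653))*(75484308237567540/15765564721) = (1876496 - 648)*(75484308237567540/15765564721) = 1875848*(75484308237567540/15765564721) = 141597088638824594773920/15765564721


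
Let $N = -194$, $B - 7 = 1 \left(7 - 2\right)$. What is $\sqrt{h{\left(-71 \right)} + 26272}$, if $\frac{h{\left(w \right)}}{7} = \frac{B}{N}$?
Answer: $\frac{\sqrt{247189174}}{97} \approx 162.08$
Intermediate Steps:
$B = 12$ ($B = 7 + 1 \left(7 - 2\right) = 7 + 1 \cdot 5 = 7 + 5 = 12$)
$h{\left(w \right)} = - \frac{42}{97}$ ($h{\left(w \right)} = 7 \frac{12}{-194} = 7 \cdot 12 \left(- \frac{1}{194}\right) = 7 \left(- \frac{6}{97}\right) = - \frac{42}{97}$)
$\sqrt{h{\left(-71 \right)} + 26272} = \sqrt{- \frac{42}{97} + 26272} = \sqrt{\frac{2548342}{97}} = \frac{\sqrt{247189174}}{97}$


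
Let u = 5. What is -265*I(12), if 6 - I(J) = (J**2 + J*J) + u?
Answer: 76055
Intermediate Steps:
I(J) = 1 - 2*J**2 (I(J) = 6 - ((J**2 + J*J) + 5) = 6 - ((J**2 + J**2) + 5) = 6 - (2*J**2 + 5) = 6 - (5 + 2*J**2) = 6 + (-5 - 2*J**2) = 1 - 2*J**2)
-265*I(12) = -265*(1 - 2*12**2) = -265*(1 - 2*144) = -265*(1 - 288) = -265*(-287) = 76055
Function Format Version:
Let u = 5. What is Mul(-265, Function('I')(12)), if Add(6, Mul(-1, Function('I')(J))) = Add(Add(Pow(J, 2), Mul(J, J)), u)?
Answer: 76055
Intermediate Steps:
Function('I')(J) = Add(1, Mul(-2, Pow(J, 2))) (Function('I')(J) = Add(6, Mul(-1, Add(Add(Pow(J, 2), Mul(J, J)), 5))) = Add(6, Mul(-1, Add(Add(Pow(J, 2), Pow(J, 2)), 5))) = Add(6, Mul(-1, Add(Mul(2, Pow(J, 2)), 5))) = Add(6, Mul(-1, Add(5, Mul(2, Pow(J, 2))))) = Add(6, Add(-5, Mul(-2, Pow(J, 2)))) = Add(1, Mul(-2, Pow(J, 2))))
Mul(-265, Function('I')(12)) = Mul(-265, Add(1, Mul(-2, Pow(12, 2)))) = Mul(-265, Add(1, Mul(-2, 144))) = Mul(-265, Add(1, -288)) = Mul(-265, -287) = 76055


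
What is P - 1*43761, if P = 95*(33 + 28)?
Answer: -37966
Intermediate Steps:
P = 5795 (P = 95*61 = 5795)
P - 1*43761 = 5795 - 1*43761 = 5795 - 43761 = -37966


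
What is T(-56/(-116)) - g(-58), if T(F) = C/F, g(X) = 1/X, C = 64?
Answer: 53831/406 ≈ 132.59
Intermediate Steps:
T(F) = 64/F
T(-56/(-116)) - g(-58) = 64/((-56/(-116))) - 1/(-58) = 64/((-56*(-1/116))) - 1*(-1/58) = 64/(14/29) + 1/58 = 64*(29/14) + 1/58 = 928/7 + 1/58 = 53831/406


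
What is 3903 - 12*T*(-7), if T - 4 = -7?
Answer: 3651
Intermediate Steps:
T = -3 (T = 4 - 7 = -3)
3903 - 12*T*(-7) = 3903 - 12*(-3)*(-7) = 3903 - (-36)*(-7) = 3903 - 1*252 = 3903 - 252 = 3651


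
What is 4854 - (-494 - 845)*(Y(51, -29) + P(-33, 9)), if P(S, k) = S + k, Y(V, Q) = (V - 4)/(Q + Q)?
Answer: -1645289/58 ≈ -28367.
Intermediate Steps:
Y(V, Q) = (-4 + V)/(2*Q) (Y(V, Q) = (-4 + V)/((2*Q)) = (-4 + V)*(1/(2*Q)) = (-4 + V)/(2*Q))
4854 - (-494 - 845)*(Y(51, -29) + P(-33, 9)) = 4854 - (-494 - 845)*((½)*(-4 + 51)/(-29) + (-33 + 9)) = 4854 - (-1339)*((½)*(-1/29)*47 - 24) = 4854 - (-1339)*(-47/58 - 24) = 4854 - (-1339)*(-1439)/58 = 4854 - 1*1926821/58 = 4854 - 1926821/58 = -1645289/58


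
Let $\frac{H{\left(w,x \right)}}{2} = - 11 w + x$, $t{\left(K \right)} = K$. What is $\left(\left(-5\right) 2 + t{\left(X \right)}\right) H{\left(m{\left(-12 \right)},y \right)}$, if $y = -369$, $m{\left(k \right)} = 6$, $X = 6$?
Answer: $3480$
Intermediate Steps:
$H{\left(w,x \right)} = - 22 w + 2 x$ ($H{\left(w,x \right)} = 2 \left(- 11 w + x\right) = 2 \left(x - 11 w\right) = - 22 w + 2 x$)
$\left(\left(-5\right) 2 + t{\left(X \right)}\right) H{\left(m{\left(-12 \right)},y \right)} = \left(\left(-5\right) 2 + 6\right) \left(\left(-22\right) 6 + 2 \left(-369\right)\right) = \left(-10 + 6\right) \left(-132 - 738\right) = \left(-4\right) \left(-870\right) = 3480$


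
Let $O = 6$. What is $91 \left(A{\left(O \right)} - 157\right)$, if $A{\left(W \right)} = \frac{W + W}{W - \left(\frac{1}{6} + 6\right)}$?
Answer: $-20839$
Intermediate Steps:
$A{\left(W \right)} = \frac{2 W}{- \frac{37}{6} + W}$ ($A{\left(W \right)} = \frac{2 W}{W - \frac{37}{6}} = \frac{2 W}{- \frac{37}{6} + W}$)
$91 \left(A{\left(O \right)} - 157\right) = 91 \left(12 \cdot 6 \frac{1}{-37 + 6 \cdot 6} - 157\right) = 91 \left(12 \cdot 6 \frac{1}{-37 + 36} - 157\right) = 91 \left(12 \cdot 6 \frac{1}{-1} - 157\right) = 91 \left(12 \cdot 6 \left(-1\right) - 157\right) = 91 \left(-72 - 157\right) = 91 \left(-229\right) = -20839$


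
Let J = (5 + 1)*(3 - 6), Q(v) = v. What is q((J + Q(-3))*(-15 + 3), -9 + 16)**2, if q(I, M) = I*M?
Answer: 3111696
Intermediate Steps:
J = -18 (J = 6*(-3) = -18)
q((J + Q(-3))*(-15 + 3), -9 + 16)**2 = (((-18 - 3)*(-15 + 3))*(-9 + 16))**2 = (-21*(-12)*7)**2 = (252*7)**2 = 1764**2 = 3111696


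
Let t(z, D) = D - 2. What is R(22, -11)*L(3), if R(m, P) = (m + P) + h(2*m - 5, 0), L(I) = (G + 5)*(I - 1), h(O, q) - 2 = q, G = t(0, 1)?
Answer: 104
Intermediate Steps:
t(z, D) = -2 + D
G = -1 (G = -2 + 1 = -1)
h(O, q) = 2 + q
L(I) = -4 + 4*I (L(I) = (-1 + 5)*(I - 1) = 4*(-1 + I) = -4 + 4*I)
R(m, P) = 2 + P + m (R(m, P) = (m + P) + (2 + 0) = (P + m) + 2 = 2 + P + m)
R(22, -11)*L(3) = (2 - 11 + 22)*(-4 + 4*3) = 13*(-4 + 12) = 13*8 = 104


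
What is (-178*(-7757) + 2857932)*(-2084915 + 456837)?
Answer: -6900898400884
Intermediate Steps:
(-178*(-7757) + 2857932)*(-2084915 + 456837) = (1380746 + 2857932)*(-1628078) = 4238678*(-1628078) = -6900898400884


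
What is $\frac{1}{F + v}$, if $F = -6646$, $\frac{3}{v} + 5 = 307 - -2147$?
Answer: $- \frac{2449}{16276051} \approx -0.00015047$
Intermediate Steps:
$v = \frac{3}{2449}$ ($v = \frac{3}{-5 + \left(307 - -2147\right)} = \frac{3}{-5 + \left(307 + 2147\right)} = \frac{3}{-5 + 2454} = \frac{3}{2449} \approx 0.001225$)
$\frac{1}{F + v} = \frac{1}{-6646 + \frac{3}{2449}} = \frac{1}{- \frac{16276051}{2449}} = - \frac{2449}{16276051}$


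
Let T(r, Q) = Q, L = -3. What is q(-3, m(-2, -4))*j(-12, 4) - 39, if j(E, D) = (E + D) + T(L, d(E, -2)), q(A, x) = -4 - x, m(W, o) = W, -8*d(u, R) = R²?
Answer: -22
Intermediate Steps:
d(u, R) = -R²/8
j(E, D) = -½ + D + E (j(E, D) = (E + D) - ⅛*(-2)² = (D + E) - ⅛*4 = (D + E) - ½ = -½ + D + E)
q(-3, m(-2, -4))*j(-12, 4) - 39 = (-4 - 1*(-2))*(-½ + 4 - 12) - 39 = (-4 + 2)*(-17/2) - 39 = -2*(-17/2) - 39 = 17 - 39 = -22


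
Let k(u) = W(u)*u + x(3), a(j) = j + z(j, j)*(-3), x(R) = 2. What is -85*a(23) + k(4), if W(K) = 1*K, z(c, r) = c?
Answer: 3928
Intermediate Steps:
W(K) = K
a(j) = -2*j (a(j) = j + j*(-3) = j - 3*j = -2*j)
k(u) = 2 + u² (k(u) = u*u + 2 = u² + 2 = 2 + u²)
-85*a(23) + k(4) = -(-170)*23 + (2 + 4²) = -85*(-46) + (2 + 16) = 3910 + 18 = 3928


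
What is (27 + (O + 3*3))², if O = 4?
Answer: 1600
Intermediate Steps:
(27 + (O + 3*3))² = (27 + (4 + 3*3))² = (27 + (4 + 9))² = (27 + 13)² = 40² = 1600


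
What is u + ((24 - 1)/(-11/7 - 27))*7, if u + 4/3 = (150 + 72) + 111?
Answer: 195619/600 ≈ 326.03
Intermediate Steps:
u = 995/3 (u = -4/3 + ((150 + 72) + 111) = -4/3 + (222 + 111) = -4/3 + 333 = 995/3 ≈ 331.67)
u + ((24 - 1)/(-11/7 - 27))*7 = 995/3 + ((24 - 1)/(-11/7 - 27))*7 = 995/3 + (23/(-11*⅐ - 27))*7 = 995/3 + (23/(-11/7 - 27))*7 = 995/3 + (23/(-200/7))*7 = 995/3 + (23*(-7/200))*7 = 995/3 - 161/200*7 = 995/3 - 1127/200 = 195619/600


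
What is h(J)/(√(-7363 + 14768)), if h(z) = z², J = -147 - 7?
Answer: 23716*√7405/7405 ≈ 275.60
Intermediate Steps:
J = -154
h(J)/(√(-7363 + 14768)) = (-154)²/(√(-7363 + 14768)) = 23716/(√7405) = 23716*(√7405/7405) = 23716*√7405/7405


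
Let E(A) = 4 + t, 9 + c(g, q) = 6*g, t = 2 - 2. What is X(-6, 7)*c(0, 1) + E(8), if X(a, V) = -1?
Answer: 13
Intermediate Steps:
t = 0
c(g, q) = -9 + 6*g
E(A) = 4 (E(A) = 4 + 0 = 4)
X(-6, 7)*c(0, 1) + E(8) = -(-9 + 6*0) + 4 = -(-9 + 0) + 4 = -1*(-9) + 4 = 9 + 4 = 13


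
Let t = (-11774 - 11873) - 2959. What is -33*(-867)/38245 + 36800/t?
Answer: -323095867/508773235 ≈ -0.63505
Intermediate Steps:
t = -26606 (t = -23647 - 2959 = -26606)
-33*(-867)/38245 + 36800/t = -33*(-867)/38245 + 36800/(-26606) = 28611*(1/38245) + 36800*(-1/26606) = 28611/38245 - 18400/13303 = -323095867/508773235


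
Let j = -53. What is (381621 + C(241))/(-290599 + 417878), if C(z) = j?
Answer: 381568/127279 ≈ 2.9979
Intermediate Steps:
C(z) = -53
(381621 + C(241))/(-290599 + 417878) = (381621 - 53)/(-290599 + 417878) = 381568/127279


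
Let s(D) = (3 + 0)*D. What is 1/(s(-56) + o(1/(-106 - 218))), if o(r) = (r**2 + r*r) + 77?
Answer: -52488/4776407 ≈ -0.010989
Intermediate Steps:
o(r) = 77 + 2*r**2 (o(r) = (r**2 + r**2) + 77 = 2*r**2 + 77 = 77 + 2*r**2)
s(D) = 3*D
1/(s(-56) + o(1/(-106 - 218))) = 1/(3*(-56) + (77 + 2*(1/(-106 - 218))**2)) = 1/(-168 + (77 + 2*(1/(-324))**2)) = 1/(-168 + (77 + 2*(-1/324)**2)) = 1/(-168 + (77 + 2*(1/104976))) = 1/(-168 + (77 + 1/52488)) = 1/(-168 + 4041577/52488) = 1/(-4776407/52488) = -52488/4776407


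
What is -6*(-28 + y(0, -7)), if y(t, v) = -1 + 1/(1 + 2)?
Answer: 172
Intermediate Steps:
y(t, v) = -2/3 (y(t, v) = -1 + 1/3 = -2/3)
-6*(-28 + y(0, -7)) = -6*(-28 - 2/3) = -6*(-86/3) = 172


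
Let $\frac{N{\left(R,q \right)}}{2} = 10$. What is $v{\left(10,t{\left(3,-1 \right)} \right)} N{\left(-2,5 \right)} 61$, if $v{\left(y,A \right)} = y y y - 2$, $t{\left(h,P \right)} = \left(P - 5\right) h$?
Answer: $1217560$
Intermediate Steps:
$t{\left(h,P \right)} = h \left(-5 + P\right)$ ($t{\left(h,P \right)} = \left(-5 + P\right) h = h \left(-5 + P\right)$)
$N{\left(R,q \right)} = 20$ ($N{\left(R,q \right)} = 2 \cdot 10 = 20$)
$v{\left(y,A \right)} = -2 + y^{3}$ ($v{\left(y,A \right)} = y^{2} y - 2 = y^{3} - 2 = -2 + y^{3}$)
$v{\left(10,t{\left(3,-1 \right)} \right)} N{\left(-2,5 \right)} 61 = \left(-2 + 10^{3}\right) 20 \cdot 61 = \left(-2 + 1000\right) 20 \cdot 61 = 998 \cdot 20 \cdot 61 = 19960 \cdot 61 = 1217560$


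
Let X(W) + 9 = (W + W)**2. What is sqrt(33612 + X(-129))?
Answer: sqrt(100167) ≈ 316.49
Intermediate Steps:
X(W) = -9 + 4*W**2 (X(W) = -9 + (W + W)**2 = -9 + (2*W)**2 = -9 + 4*W**2)
sqrt(33612 + X(-129)) = sqrt(33612 + (-9 + 4*(-129)**2)) = sqrt(33612 + (-9 + 4*16641)) = sqrt(33612 + (-9 + 66564)) = sqrt(33612 + 66555) = sqrt(100167)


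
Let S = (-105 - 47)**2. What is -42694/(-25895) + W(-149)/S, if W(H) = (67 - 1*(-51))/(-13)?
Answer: 6410086339/3888807520 ≈ 1.6483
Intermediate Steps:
W(H) = -118/13 (W(H) = (67 + 51)*(-1/13) = 118*(-1/13) = -118/13)
S = 23104 (S = (-152)**2 = 23104)
-42694/(-25895) + W(-149)/S = -42694/(-25895) - 118/13/23104 = -42694*(-1/25895) - 118/13*1/23104 = 42694/25895 - 59/150176 = 6410086339/3888807520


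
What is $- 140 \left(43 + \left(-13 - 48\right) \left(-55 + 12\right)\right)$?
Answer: $-373240$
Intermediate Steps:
$- 140 \left(43 + \left(-13 - 48\right) \left(-55 + 12\right)\right) = - 140 \left(43 + \left(-13 - 48\right) \left(-43\right)\right) = - 140 \left(43 - -2623\right) = - 140 \left(43 + 2623\right) = \left(-140\right) 2666 = -373240$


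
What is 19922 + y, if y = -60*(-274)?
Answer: 36362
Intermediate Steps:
y = 16440
19922 + y = 19922 + 16440 = 36362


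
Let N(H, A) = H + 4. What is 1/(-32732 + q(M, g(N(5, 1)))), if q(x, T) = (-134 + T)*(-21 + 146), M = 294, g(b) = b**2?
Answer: -1/39357 ≈ -2.5408e-5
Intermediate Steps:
N(H, A) = 4 + H
q(x, T) = -16750 + 125*T (q(x, T) = (-134 + T)*125 = -16750 + 125*T)
1/(-32732 + q(M, g(N(5, 1)))) = 1/(-32732 + (-16750 + 125*(4 + 5)**2)) = 1/(-32732 + (-16750 + 125*9**2)) = 1/(-32732 + (-16750 + 125*81)) = 1/(-32732 + (-16750 + 10125)) = 1/(-32732 - 6625) = 1/(-39357) = -1/39357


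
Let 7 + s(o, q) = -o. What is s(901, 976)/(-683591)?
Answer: 908/683591 ≈ 0.0013283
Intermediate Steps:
s(o, q) = -7 - o
s(901, 976)/(-683591) = (-7 - 1*901)/(-683591) = (-7 - 901)*(-1/683591) = -908*(-1/683591) = 908/683591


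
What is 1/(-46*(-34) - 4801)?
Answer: -1/3237 ≈ -0.00030893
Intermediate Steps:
1/(-46*(-34) - 4801) = 1/(1564 - 4801) = 1/(-3237) = -1/3237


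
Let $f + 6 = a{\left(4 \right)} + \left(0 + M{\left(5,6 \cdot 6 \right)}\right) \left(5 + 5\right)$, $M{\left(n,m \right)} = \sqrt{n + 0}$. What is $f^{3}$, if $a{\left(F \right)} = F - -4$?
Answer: $3008 + 5120 \sqrt{5} \approx 14457.0$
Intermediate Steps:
$a{\left(F \right)} = 4 + F$ ($a{\left(F \right)} = F + 4 = 4 + F$)
$M{\left(n,m \right)} = \sqrt{n}$
$f = 2 + 10 \sqrt{5}$ ($f = -6 + \left(\left(4 + 4\right) + \left(0 + \sqrt{5}\right) \left(5 + 5\right)\right) = -6 + \left(8 + \sqrt{5} \cdot 10\right) = -6 + \left(8 + 10 \sqrt{5}\right) = 2 + 10 \sqrt{5} \approx 24.361$)
$f^{3} = \left(2 + 10 \sqrt{5}\right)^{3}$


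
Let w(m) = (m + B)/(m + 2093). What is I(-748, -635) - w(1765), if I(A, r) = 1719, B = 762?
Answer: 6629375/3858 ≈ 1718.3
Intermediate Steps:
w(m) = (762 + m)/(2093 + m) (w(m) = (m + 762)/(m + 2093) = (762 + m)/(2093 + m))
I(-748, -635) - w(1765) = 1719 - (762 + 1765)/(2093 + 1765) = 1719 - 2527/3858 = 6629375/3858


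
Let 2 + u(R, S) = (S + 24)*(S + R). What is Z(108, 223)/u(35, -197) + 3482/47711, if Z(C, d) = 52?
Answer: 25015135/334263266 ≈ 0.074837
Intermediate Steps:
u(R, S) = -2 + (24 + S)*(R + S) (u(R, S) = -2 + (S + 24)*(S + R) = -2 + (24 + S)*(R + S))
Z(108, 223)/u(35, -197) + 3482/47711 = 52/(-2 + (-197)**2 + 24*35 + 24*(-197) + 35*(-197)) + 3482/47711 = 52/(-2 + 38809 + 840 - 4728 - 6895) + 3482*(1/47711) = 52/28024 + 3482/47711 = 52*(1/28024) + 3482/47711 = 13/7006 + 3482/47711 = 25015135/334263266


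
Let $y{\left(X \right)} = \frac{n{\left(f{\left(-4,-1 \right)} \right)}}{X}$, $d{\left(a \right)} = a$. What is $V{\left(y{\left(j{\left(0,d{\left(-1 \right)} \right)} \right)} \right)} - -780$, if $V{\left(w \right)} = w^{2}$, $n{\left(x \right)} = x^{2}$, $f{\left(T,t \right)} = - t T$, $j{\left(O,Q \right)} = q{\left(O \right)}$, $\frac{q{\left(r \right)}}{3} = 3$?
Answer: $\frac{63436}{81} \approx 783.16$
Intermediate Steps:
$q{\left(r \right)} = 9$ ($q{\left(r \right)} = 3 \cdot 3 = 9$)
$j{\left(O,Q \right)} = 9$
$f{\left(T,t \right)} = - T t$
$y{\left(X \right)} = \frac{16}{X}$ ($y{\left(X \right)} = \frac{\left(\left(-1\right) \left(-4\right) \left(-1\right)\right)^{2}}{X} = \frac{\left(-4\right)^{2}}{X} = \frac{16}{X}$)
$V{\left(y{\left(j{\left(0,d{\left(-1 \right)} \right)} \right)} \right)} - -780 = \left(\frac{16}{9}\right)^{2} - -780 = \left(16 \cdot \frac{1}{9}\right)^{2} + 780 = \left(\frac{16}{9}\right)^{2} + 780 = \frac{256}{81} + 780 = \frac{63436}{81}$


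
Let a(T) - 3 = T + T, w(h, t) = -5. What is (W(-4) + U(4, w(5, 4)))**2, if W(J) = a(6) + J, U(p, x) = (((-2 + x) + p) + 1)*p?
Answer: 9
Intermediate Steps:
U(p, x) = p*(-1 + p + x) (U(p, x) = ((-2 + p + x) + 1)*p = (-1 + p + x)*p = p*(-1 + p + x))
a(T) = 3 + 2*T (a(T) = 3 + (T + T) = 3 + 2*T)
W(J) = 15 + J (W(J) = (3 + 2*6) + J = (3 + 12) + J = 15 + J)
(W(-4) + U(4, w(5, 4)))**2 = ((15 - 4) + 4*(-1 + 4 - 5))**2 = (11 + 4*(-2))**2 = (11 - 8)**2 = 3**2 = 9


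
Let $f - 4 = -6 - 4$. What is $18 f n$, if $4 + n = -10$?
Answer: $1512$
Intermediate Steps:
$n = -14$ ($n = -4 - 10 = -14$)
$f = -6$ ($f = 4 - 10 = -6$)
$18 f n = 18 \left(-6\right) \left(-14\right) = \left(-108\right) \left(-14\right) = 1512$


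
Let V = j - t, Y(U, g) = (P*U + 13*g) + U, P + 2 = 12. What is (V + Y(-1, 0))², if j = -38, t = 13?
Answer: 3844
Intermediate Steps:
P = 10 (P = -2 + 12 = 10)
Y(U, g) = 11*U + 13*g (Y(U, g) = (10*U + 13*g) + U = 11*U + 13*g)
V = -51 (V = -38 - 1*13 = -38 - 13 = -51)
(V + Y(-1, 0))² = (-51 + (11*(-1) + 13*0))² = (-51 + (-11 + 0))² = (-51 - 11)² = (-62)² = 3844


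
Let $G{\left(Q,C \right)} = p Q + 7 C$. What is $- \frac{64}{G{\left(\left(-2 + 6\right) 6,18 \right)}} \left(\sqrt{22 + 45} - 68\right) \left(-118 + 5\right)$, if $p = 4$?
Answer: $- \frac{245888}{111} + \frac{3616 \sqrt{67}}{111} \approx -1948.6$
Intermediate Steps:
$G{\left(Q,C \right)} = 4 Q + 7 C$
$- \frac{64}{G{\left(\left(-2 + 6\right) 6,18 \right)}} \left(\sqrt{22 + 45} - 68\right) \left(-118 + 5\right) = - \frac{64}{4 \left(-2 + 6\right) 6 + 7 \cdot 18} \left(\sqrt{22 + 45} - 68\right) \left(-118 + 5\right) = - \frac{64}{4 \cdot 4 \cdot 6 + 126} \left(\sqrt{67} - 68\right) \left(-113\right) = - \frac{64}{4 \cdot 24 + 126} \left(-68 + \sqrt{67}\right) \left(-113\right) = - \frac{64}{96 + 126} \left(7684 - 113 \sqrt{67}\right) = - \frac{64}{222} \left(7684 - 113 \sqrt{67}\right) = \left(-64\right) \frac{1}{222} \left(7684 - 113 \sqrt{67}\right) = - \frac{32 \left(7684 - 113 \sqrt{67}\right)}{111} = - \frac{245888}{111} + \frac{3616 \sqrt{67}}{111}$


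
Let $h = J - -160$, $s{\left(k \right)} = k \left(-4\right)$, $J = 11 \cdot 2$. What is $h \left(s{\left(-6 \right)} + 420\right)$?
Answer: $80808$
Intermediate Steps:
$J = 22$
$s{\left(k \right)} = - 4 k$
$h = 182$ ($h = 22 - -160 = 22 + 160 = 182$)
$h \left(s{\left(-6 \right)} + 420\right) = 182 \left(\left(-4\right) \left(-6\right) + 420\right) = 182 \left(24 + 420\right) = 182 \cdot 444 = 80808$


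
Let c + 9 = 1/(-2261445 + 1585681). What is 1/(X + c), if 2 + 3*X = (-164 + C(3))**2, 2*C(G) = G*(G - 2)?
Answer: 1013646/8912397983 ≈ 0.00011373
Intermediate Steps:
C(G) = G*(-2 + G)/2 (C(G) = (G*(G - 2))/2 = (G*(-2 + G))/2 = G*(-2 + G)/2)
c = -6081877/675764 (c = -9 + 1/(-2261445 + 1585681) = -9 + 1/(-675764) = -9 - 1/675764 = -6081877/675764 ≈ -9.0000)
X = 105617/12 (X = -2/3 + (-164 + (1/2)*3*(-2 + 3))**2/3 = -2/3 + (-164 + (1/2)*3*1)**2/3 = -2/3 + (-164 + 3/2)**2/3 = -2/3 + (-325/2)**2/3 = -2/3 + (1/3)*(105625/4) = -2/3 + 105625/12 = 105617/12 ≈ 8801.4)
1/(X + c) = 1/(105617/12 - 6081877/675764) = 1/(8912397983/1013646) = 1013646/8912397983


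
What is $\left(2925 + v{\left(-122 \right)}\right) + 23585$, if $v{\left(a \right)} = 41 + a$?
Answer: $26429$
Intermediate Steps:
$\left(2925 + v{\left(-122 \right)}\right) + 23585 = \left(2925 + \left(41 - 122\right)\right) + 23585 = \left(2925 - 81\right) + 23585 = 2844 + 23585 = 26429$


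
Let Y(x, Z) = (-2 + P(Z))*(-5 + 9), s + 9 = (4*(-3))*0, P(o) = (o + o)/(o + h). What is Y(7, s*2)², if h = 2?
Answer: 1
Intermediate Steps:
P(o) = 2*o/(2 + o) (P(o) = (o + o)/(o + 2) = (2*o)/(2 + o) = 2*o/(2 + o))
s = -9 (s = -9 + (4*(-3))*0 = -9 - 12*0 = -9 + 0 = -9)
Y(x, Z) = -8 + 8*Z/(2 + Z) (Y(x, Z) = (-2 + 2*Z/(2 + Z))*(-5 + 9) = (-2 + 2*Z/(2 + Z))*4 = -8 + 8*Z/(2 + Z))
Y(7, s*2)² = (-16/(2 - 9*2))² = (-16/(2 - 18))² = (-16/(-16))² = (-16*(-1/16))² = 1² = 1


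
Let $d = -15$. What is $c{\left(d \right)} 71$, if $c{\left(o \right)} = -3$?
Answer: $-213$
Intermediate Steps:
$c{\left(d \right)} 71 = \left(-3\right) 71 = -213$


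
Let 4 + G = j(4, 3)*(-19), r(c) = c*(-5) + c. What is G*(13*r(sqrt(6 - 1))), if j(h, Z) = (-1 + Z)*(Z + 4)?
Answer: 14040*sqrt(5) ≈ 31394.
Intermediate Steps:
j(h, Z) = (-1 + Z)*(4 + Z)
r(c) = -4*c (r(c) = -5*c + c = -4*c)
G = -270 (G = -4 + (-4 + 3**2 + 3*3)*(-19) = -4 + (-4 + 9 + 9)*(-19) = -4 + 14*(-19) = -4 - 266 = -270)
G*(13*r(sqrt(6 - 1))) = -3510*(-4*sqrt(6 - 1)) = -3510*(-4*sqrt(5)) = -(-14040)*sqrt(5) = 14040*sqrt(5)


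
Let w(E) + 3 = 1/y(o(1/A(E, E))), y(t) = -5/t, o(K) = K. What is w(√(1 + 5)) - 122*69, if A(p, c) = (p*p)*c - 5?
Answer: -1608412/191 - 6*√6/955 ≈ -8421.0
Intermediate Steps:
A(p, c) = -5 + c*p² (A(p, c) = p²*c - 5 = c*p² - 5 = -5 + c*p²)
w(E) = -3 + 1/(25 - 5*E³) (w(E) = -3 + 1/(-(-25 + 5*E³)) = -3 + 1/(-5*(-5 + E³)) = -3 + 1/(25 - 5*E³))
w(√(1 + 5)) - 122*69 = (-74 + 15*(√(1 + 5))³)/(5*(5 - (√(1 + 5))³)) - 122*69 = (-74 + 15*(√6)³)/(5*(5 - (√6)³)) - 8418 = (-74 + 15*(6*√6))/(5*(5 - 6*√6)) - 8418 = (-74 + 90*√6)/(5*(5 - 6*√6)) - 8418 = -8418 + (-74 + 90*√6)/(5*(5 - 6*√6))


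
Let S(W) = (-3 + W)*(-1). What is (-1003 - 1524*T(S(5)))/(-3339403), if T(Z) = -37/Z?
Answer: 29197/3339403 ≈ 0.0087432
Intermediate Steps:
S(W) = 3 - W
(-1003 - 1524*T(S(5)))/(-3339403) = (-1003 - (-56388)/(3 - 1*5))/(-3339403) = (-1003 - (-56388)/(3 - 5))*(-1/3339403) = (-1003 - (-56388)/(-2))*(-1/3339403) = (-1003 - (-56388)*(-1)/2)*(-1/3339403) = (-1003 - 1524*37/2)*(-1/3339403) = (-1003 - 28194)*(-1/3339403) = -29197*(-1/3339403) = 29197/3339403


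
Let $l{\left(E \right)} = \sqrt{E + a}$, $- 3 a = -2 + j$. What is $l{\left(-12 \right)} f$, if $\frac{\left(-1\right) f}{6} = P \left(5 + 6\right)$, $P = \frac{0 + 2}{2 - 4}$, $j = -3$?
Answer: $22 i \sqrt{93} \approx 212.16 i$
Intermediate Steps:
$a = \frac{5}{3}$ ($a = - \frac{-2 - 3}{3} = \left(- \frac{1}{3}\right) \left(-5\right) = \frac{5}{3} \approx 1.6667$)
$P = -1$ ($P = \frac{2}{-2} = 2 \left(- \frac{1}{2}\right) = -1$)
$l{\left(E \right)} = \sqrt{\frac{5}{3} + E}$ ($l{\left(E \right)} = \sqrt{E + \frac{5}{3}} = \sqrt{\frac{5}{3} + E}$)
$f = 66$ ($f = - 6 \left(- (5 + 6)\right) = - 6 \left(\left(-1\right) 11\right) = \left(-6\right) \left(-11\right) = 66$)
$l{\left(-12 \right)} f = \frac{\sqrt{15 + 9 \left(-12\right)}}{3} \cdot 66 = \frac{\sqrt{15 - 108}}{3} \cdot 66 = \frac{\sqrt{-93}}{3} \cdot 66 = \frac{i \sqrt{93}}{3} \cdot 66 = 22 i \sqrt{93}$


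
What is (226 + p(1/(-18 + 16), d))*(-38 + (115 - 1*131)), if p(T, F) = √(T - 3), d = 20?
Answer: -12204 - 27*I*√14 ≈ -12204.0 - 101.02*I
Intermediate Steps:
p(T, F) = √(-3 + T)
(226 + p(1/(-18 + 16), d))*(-38 + (115 - 1*131)) = (226 + √(-3 + 1/(-18 + 16)))*(-38 + (115 - 1*131)) = (226 + √(-3 + 1/(-2)))*(-38 + (115 - 131)) = (226 + √(-3 - ½))*(-38 - 16) = (226 + √(-7/2))*(-54) = (226 + I*√14/2)*(-54) = -12204 - 27*I*√14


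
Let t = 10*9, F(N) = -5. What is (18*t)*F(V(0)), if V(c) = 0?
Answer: -8100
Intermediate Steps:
t = 90
(18*t)*F(V(0)) = (18*90)*(-5) = 1620*(-5) = -8100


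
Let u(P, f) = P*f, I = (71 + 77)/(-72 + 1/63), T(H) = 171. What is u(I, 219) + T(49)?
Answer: -1266471/4535 ≈ -279.27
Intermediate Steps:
I = -9324/4535 (I = 148/(-72 + 1/63) = 148/(-4535/63) = 148*(-63/4535) = -9324/4535 ≈ -2.0560)
u(I, 219) + T(49) = -9324/4535*219 + 171 = -2041956/4535 + 171 = -1266471/4535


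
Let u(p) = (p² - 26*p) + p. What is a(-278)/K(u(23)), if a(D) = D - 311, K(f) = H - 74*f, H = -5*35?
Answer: -589/3229 ≈ -0.18241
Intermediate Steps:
H = -175
u(p) = p² - 25*p
K(f) = -175 - 74*f
a(D) = -311 + D
a(-278)/K(u(23)) = (-311 - 278)/(-175 - 1702*(-25 + 23)) = -589/(-175 - 1702*(-2)) = -589/(-175 - 74*(-46)) = -589/(-175 + 3404) = -589/3229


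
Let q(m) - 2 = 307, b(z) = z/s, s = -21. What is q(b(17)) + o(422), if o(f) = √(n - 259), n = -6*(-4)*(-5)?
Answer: 309 + I*√379 ≈ 309.0 + 19.468*I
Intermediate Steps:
n = -120 (n = 24*(-5) = -120)
b(z) = -z/21 (b(z) = z/(-21) = z*(-1/21) = -z/21)
q(m) = 309 (q(m) = 2 + 307 = 309)
o(f) = I*√379 (o(f) = √(-120 - 259) = √(-379) = I*√379)
q(b(17)) + o(422) = 309 + I*√379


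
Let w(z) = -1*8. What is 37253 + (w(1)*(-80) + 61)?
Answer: 37954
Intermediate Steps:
w(z) = -8
37253 + (w(1)*(-80) + 61) = 37253 + (-8*(-80) + 61) = 37253 + (640 + 61) = 37253 + 701 = 37954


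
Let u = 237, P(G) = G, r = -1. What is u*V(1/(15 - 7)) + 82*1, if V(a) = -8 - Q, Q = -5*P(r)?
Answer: -2999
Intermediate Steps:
Q = 5 (Q = -5*(-1) = 5)
V(a) = -13 (V(a) = -8 - 1*5 = -8 - 5 = -13)
u*V(1/(15 - 7)) + 82*1 = 237*(-13) + 82*1 = -3081 + 82 = -2999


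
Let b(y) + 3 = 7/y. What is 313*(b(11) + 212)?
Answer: 721778/11 ≈ 65616.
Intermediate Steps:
b(y) = -3 + 7/y
313*(b(11) + 212) = 313*((-3 + 7/11) + 212) = 313*(-26/11 + 212) = 313*(2306/11) = 721778/11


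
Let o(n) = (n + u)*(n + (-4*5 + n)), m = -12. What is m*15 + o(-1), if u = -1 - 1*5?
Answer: -26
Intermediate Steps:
u = -6 (u = -1 - 5 = -6)
o(n) = (-20 + 2*n)*(-6 + n) (o(n) = (n - 6)*(n + (-4*5 + n)) = (-6 + n)*(n + (-20 + n)) = (-6 + n)*(-20 + 2*n) = (-20 + 2*n)*(-6 + n))
m*15 + o(-1) = -12*15 + (120 - 32*(-1) + 2*(-1)²) = -180 + (120 + 32 + 2*1) = -180 + (120 + 32 + 2) = -180 + 154 = -26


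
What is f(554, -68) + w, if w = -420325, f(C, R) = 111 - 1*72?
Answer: -420286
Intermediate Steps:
f(C, R) = 39 (f(C, R) = 111 - 72 = 39)
f(554, -68) + w = 39 - 420325 = -420286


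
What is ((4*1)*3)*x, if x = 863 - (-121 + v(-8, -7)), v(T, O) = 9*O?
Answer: 12564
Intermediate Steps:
x = 1047 (x = 863 - (-121 + 9*(-7)) = 863 - (-121 - 63) = 863 - 1*(-184) = 863 + 184 = 1047)
((4*1)*3)*x = ((4*1)*3)*1047 = (4*3)*1047 = 12*1047 = 12564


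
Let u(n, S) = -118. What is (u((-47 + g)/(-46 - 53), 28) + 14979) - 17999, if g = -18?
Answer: -3138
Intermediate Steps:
(u((-47 + g)/(-46 - 53), 28) + 14979) - 17999 = (-118 + 14979) - 17999 = 14861 - 17999 = -3138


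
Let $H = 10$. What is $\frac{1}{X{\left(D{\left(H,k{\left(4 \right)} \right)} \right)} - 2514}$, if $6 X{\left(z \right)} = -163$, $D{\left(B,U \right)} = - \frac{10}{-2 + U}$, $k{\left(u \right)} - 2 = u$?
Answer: $- \frac{6}{15247} \approx -0.00039352$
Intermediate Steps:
$k{\left(u \right)} = 2 + u$
$X{\left(z \right)} = - \frac{163}{6}$ ($X{\left(z \right)} = \frac{1}{6} \left(-163\right) = - \frac{163}{6}$)
$\frac{1}{X{\left(D{\left(H,k{\left(4 \right)} \right)} \right)} - 2514} = \frac{1}{- \frac{163}{6} - 2514} = \frac{1}{- \frac{15247}{6}} = - \frac{6}{15247}$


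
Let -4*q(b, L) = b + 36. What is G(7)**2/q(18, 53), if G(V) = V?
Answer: -98/27 ≈ -3.6296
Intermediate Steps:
q(b, L) = -9 - b/4 (q(b, L) = -(b + 36)/4 = -(36 + b)/4 = -9 - b/4)
G(7)**2/q(18, 53) = 7**2/(-9 - 1/4*18) = 49/(-9 - 9/2) = 49/(-27/2) = 49*(-2/27) = -98/27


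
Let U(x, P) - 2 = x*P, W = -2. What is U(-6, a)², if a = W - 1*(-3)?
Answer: 16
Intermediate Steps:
a = 1 (a = -2 - 1*(-3) = -2 + 3 = 1)
U(x, P) = 2 + P*x (U(x, P) = 2 + x*P = 2 + P*x)
U(-6, a)² = (2 + 1*(-6))² = (2 - 6)² = (-4)² = 16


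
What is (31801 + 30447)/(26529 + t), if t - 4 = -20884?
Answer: 62248/5649 ≈ 11.019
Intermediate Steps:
t = -20880 (t = 4 - 20884 = -20880)
(31801 + 30447)/(26529 + t) = (31801 + 30447)/(26529 - 20880) = 62248/5649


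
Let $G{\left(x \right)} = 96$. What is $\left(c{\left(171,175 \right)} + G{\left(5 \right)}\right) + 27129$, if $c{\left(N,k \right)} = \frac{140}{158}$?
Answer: $\frac{2150845}{79} \approx 27226.0$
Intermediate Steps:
$c{\left(N,k \right)} = \frac{70}{79}$ ($c{\left(N,k \right)} = 140 \cdot \frac{1}{158} = \frac{70}{79}$)
$\left(c{\left(171,175 \right)} + G{\left(5 \right)}\right) + 27129 = \left(\frac{70}{79} + 96\right) + 27129 = \frac{7654}{79} + 27129 = \frac{2150845}{79}$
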